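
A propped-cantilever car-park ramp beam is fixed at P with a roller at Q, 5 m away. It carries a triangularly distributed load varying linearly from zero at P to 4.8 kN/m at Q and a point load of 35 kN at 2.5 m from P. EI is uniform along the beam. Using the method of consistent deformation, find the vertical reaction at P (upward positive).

R_P = 29.46 kN

Release the roller at Q. Primary structure: cantilever fixed at P.
Deflection at Q on the released cantilever, summing each load's contribution:
  triangular load, peak 4.8 at the free end: 11w₀L⁴/(120EI) = 275/EI
  point load 35 at a = 2.5: Pa²(3L − a)/(6EI) = 455.7/EI
  δ_0 = 730.7/EI
Tip deflection under a unit load at Q: L³/(3EI) = 41.67/EI.
The prop prevents deflection at Q: R_Q = δ_0/δ_{QQ} = 730.7/41.67 = 17.54 kN.
Vertical equilibrium: R_P = ΣP − R_Q = 47 − 17.54 = 29.46 kN.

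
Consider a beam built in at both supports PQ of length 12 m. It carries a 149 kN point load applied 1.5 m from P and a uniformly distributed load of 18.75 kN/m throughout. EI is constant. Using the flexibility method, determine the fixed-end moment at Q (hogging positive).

Release both end moments; the primary structure is a simply-supported span PQ with redundants M_P and M_Q.
On the primary (simply-supported) span, the end slopes from the loading are:
  at P: point load 149 at a = 1.5: Pab(L + b)/(6LEI) = 733.4/EI
  at Q: point load 149 at a = 1.5: Pab(L + a)/(6LEI) = 440/EI
  at P: UDL 18.75: wL³/(24EI) = 1350/EI
  at Q: UDL 18.75: wL³/(24EI) = 1350/EI
  θ_P0 = 2083/EI,  θ_Q0 = 1790/EI
Flexibility coefficients: a unit moment at one end gives L/(3EI) there and L/(6EI) at the far end, so f₁₁ = f₂₂ = 4/EI and f₁₂ = f₂₁ = 2/EI.
Compatibility — zero rotation at each built-in end:
  4 M_P + 2 M_Q = 2083
  2 M_P + 4 M_Q = 1790
Solving the pair gives M_P = 396.1 kN·m and M_Q = 249.4 kN·m (hogging).

M_Q = 249.4 kN·m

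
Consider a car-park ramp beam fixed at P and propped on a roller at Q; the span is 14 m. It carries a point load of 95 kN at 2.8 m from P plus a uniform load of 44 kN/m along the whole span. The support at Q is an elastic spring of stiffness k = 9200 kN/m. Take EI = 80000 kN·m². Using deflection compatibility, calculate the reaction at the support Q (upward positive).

R_Q = 234.1 kN

Choose R_Q as the redundant. The primary structure is the cantilever fixed at P.
Primary-structure tip deflection at Q by superposition:
  point load 95 at a = 2.8: Pa²(3L − a)/(6EI) = 4866/EI
  UDL 44: wL⁴/(8EI) = 211288/EI
  δ_0 = 216154/EI
Tip deflection under a unit load at Q: L³/(3EI) = 914.7/EI.
With EI = 80000 kN·m²: δ_0 = 2.7019 m and δ_{QQ} = 0.011433 m/kN.
Compatibility — the spring shortens by R_Q/k under the reaction it provides: δ_0 − R_Q·δ_{QQ} = R_Q/k. With 1/k = 0.000109 m/kN, R_Q = δ_0 / (δ_{QQ} + 1/k) = 2.7019 / (0.011433 + 0.000109) = 234.1 kN.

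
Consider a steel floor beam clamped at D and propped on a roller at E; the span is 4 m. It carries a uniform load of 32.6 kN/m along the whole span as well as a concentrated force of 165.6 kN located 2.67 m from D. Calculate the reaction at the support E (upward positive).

R_E = 135 kN

Release the roller at E. Primary structure: cantilever fixed at D.
Downward deflection at the released point E due to the loads:
  UDL 32.6: wL⁴/(8EI) = 1043/EI
  point load 165.6 at a = 2.67: Pa²(3L − a)/(6EI) = 1836/EI
  δ_0 = 2879/EI
Flexibility coefficient — unit upward force at E: δ_{EE} = L³/(3EI) = 21.33/EI.
The prop prevents deflection at E: R_E = δ_0/δ_{EE} = 2879/21.33 = 135 kN.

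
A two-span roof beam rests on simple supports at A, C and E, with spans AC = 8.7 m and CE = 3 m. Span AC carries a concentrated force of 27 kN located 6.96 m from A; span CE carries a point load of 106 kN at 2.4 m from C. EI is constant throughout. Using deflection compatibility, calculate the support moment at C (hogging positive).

M_C = 32.98 kN·m

Insert a hinge at C; M_C is the redundant, and each span becomes simply supported.
End slopes at the hinge C, treating each span as simply supported:
  span AC: point load 27 at a = 6.96: Pab(L + a)/(6LEI) = 98.09/EI
  span CE: point load 106 at a = 2.4: Pab(L + b)/(6LEI) = 30.53/EI
  relative rotation θ_0 = (98.09 + 30.53)/EI = 128.6/EI
A unit hogging moment at C produces rotation L₁/(3EI) + L₂/(3EI) = 3.9/EI.
Compatibility: M_C·(L₁+L₂)/(3EI) = θ_0, giving M_C = 32.98 kN·m (hogging).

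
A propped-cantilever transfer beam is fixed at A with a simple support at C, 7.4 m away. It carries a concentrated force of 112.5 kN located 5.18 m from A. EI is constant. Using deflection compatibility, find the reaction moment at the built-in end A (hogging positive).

Take the reaction at C as the redundant and release it; the primary structure is a cantilever fixed at A.
Primary-structure tip deflection at C by superposition:
  point load 112.5 at a = 5.18: Pa²(3L − a)/(6EI) = 8563/EI
Tip deflection under a unit load at C: L³/(3EI) = 135.1/EI.
The prop prevents deflection at C: R_C = δ_0/δ_{CC} = 8563/135.1 = 63.39 kN.
Moment equilibrium about A: M_A = Σ(load moments about A) − R_C·L = 582.8 − 63.39×7.4 = 113.6 kN·m.

M_A = 113.6 kN·m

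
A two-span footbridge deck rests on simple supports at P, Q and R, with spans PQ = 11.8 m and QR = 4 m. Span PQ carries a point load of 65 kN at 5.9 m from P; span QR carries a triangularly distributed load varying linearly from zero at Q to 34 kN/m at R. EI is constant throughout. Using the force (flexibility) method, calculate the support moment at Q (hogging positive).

Take M_Q as the redundant. Released structure: two simple spans PQ and QR with a hinge at Q.
Rotations at Q on the released spans (each span's end-slope, ×1/EI):
  span PQ: point load 65 at a = 5.9: Pab(L + a)/(6LEI) = 565.7/EI
  span QR: triangular load, peak 34: 7w₀L³/(360EI) = 42.31/EI
  relative rotation θ_0 = (565.7 + 42.31)/EI = 608/EI
A unit hogging moment at Q produces rotation L₁/(3EI) + L₂/(3EI) = 5.267/EI.
Compatibility: M_Q·(L₁+L₂)/(3EI) = θ_0, giving M_Q = 115.4 kN·m (hogging).

M_Q = 115.4 kN·m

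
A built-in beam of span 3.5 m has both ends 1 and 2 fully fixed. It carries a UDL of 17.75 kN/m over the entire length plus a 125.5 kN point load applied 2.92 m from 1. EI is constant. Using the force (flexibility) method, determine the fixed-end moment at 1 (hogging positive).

Release both end moments; the primary structure is a simply-supported span 12 with redundants M_1 and M_2.
On the primary (simply-supported) span, the end slopes from the loading are:
  at 1: UDL 17.75: wL³/(24EI) = 31.71/EI
  at 2: UDL 17.75: wL³/(24EI) = 31.71/EI
  at 1: point load 125.5 at a = 2.92: Pab(L + b)/(6LEI) = 41.29/EI
  at 2: point load 125.5 at a = 2.92: Pab(L + a)/(6LEI) = 64.98/EI
  θ_10 = 73/EI,  θ_20 = 96.69/EI
Flexibility coefficients: a unit moment at one end gives L/(3EI) there and L/(6EI) at the far end, so f₁₁ = f₂₂ = 1.167/EI and f₁₂ = f₂₁ = 0.5833/EI.
Compatibility — zero rotation at each built-in end:
  1.167 M_1 + 0.5833 M_2 = 73
  0.5833 M_1 + 1.167 M_2 = 96.69
Solving the pair gives M_1 = 28.18 kN·m and M_2 = 68.78 kN·m (hogging).

M_1 = 28.18 kN·m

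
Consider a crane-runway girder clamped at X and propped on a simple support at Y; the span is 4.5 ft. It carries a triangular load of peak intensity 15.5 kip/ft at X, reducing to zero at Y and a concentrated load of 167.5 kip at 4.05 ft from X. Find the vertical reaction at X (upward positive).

R_X = 52.94 kip

Release the roller at Y. Primary structure: cantilever fixed at X.
Downward deflection at the released point Y due to the loads:
  triangular load, peak 15.5 at the fixed end: w₀L⁴/(30EI) = 211.9/EI
  point load 167.5 at a = 4.05: Pa²(3L − a)/(6EI) = 4327/EI
  δ_0 = 4539/EI
Flexibility coefficient — unit upward force at Y: δ_{YY} = L³/(3EI) = 30.38/EI.
Compatibility at Y: δ_0 − R_Y·δ_{YY} = 0, so R_Y = 4539/30.38 = 149.4 kip.
Vertical equilibrium: R_X = ΣP − R_Y = 202.4 − 149.4 = 52.94 kip.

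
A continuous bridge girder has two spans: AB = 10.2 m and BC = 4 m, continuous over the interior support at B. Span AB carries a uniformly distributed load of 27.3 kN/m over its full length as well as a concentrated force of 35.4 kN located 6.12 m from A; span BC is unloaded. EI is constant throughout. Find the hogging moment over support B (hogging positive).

Release continuity at B by inserting a hinge; the redundant is the internal moment M_B. The primary structure is two simply-supported spans AB and BC.
End slopes at the hinge B, treating each span as simply supported:
  span AB: UDL 27.3: wL³/(24EI) = 1207/EI
  span AB: point load 35.4 at a = 6.12: Pab(L + a)/(6LEI) = 235.7/EI
  relative rotation θ_0 = (1443 + 0)/EI = 1443/EI
A unit hogging moment at B produces rotation L₁/(3EI) + L₂/(3EI) = 4.733/EI.
Compatibility: M_B·(L₁+L₂)/(3EI) = θ_0, giving M_B = 304.8 kN·m (hogging).

M_B = 304.8 kN·m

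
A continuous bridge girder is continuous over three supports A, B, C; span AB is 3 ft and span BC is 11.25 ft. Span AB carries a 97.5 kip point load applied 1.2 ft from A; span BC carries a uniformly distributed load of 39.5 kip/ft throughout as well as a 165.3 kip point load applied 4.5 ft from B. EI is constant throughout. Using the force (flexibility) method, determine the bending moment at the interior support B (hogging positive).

Take M_B as the redundant. Released structure: two simple spans AB and BC with a hinge at B.
Rotations at B on the released spans (each span's end-slope, ×1/EI):
  span AB: point load 97.5 at a = 1.2: Pab(L + a)/(6LEI) = 49.14/EI
  span BC: UDL 39.5: wL³/(24EI) = 2343/EI
  span BC: point load 165.3 at a = 4.5: Pab(L + b)/(6LEI) = 1339/EI
  relative rotation θ_0 = (49.14 + 3682)/EI = 3731/EI
A unit hogging moment at B produces rotation L₁/(3EI) + L₂/(3EI) = 4.75/EI.
Compatibility: M_B·(L₁+L₂)/(3EI) = θ_0, giving M_B = 785.6 kip·ft (hogging).

M_B = 785.6 kip·ft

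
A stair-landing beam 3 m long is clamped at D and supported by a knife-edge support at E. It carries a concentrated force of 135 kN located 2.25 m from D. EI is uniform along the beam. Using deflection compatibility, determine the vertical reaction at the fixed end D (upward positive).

R_D = 49.57 kN

Release the roller at E. Primary structure: cantilever fixed at D.
Free-end deflection of the primary structure under the applied loading (downward +):
  point load 135 at a = 2.25: Pa²(3L − a)/(6EI) = 768.9/EI
Flexibility coefficient — unit upward force at E: δ_{EE} = L³/(3EI) = 9/EI.
Compatibility at E: δ_0 − R_E·δ_{EE} = 0, so R_E = 768.9/9 = 85.43 kN.
Vertical equilibrium: R_D = ΣP − R_E = 135 − 85.43 = 49.57 kN.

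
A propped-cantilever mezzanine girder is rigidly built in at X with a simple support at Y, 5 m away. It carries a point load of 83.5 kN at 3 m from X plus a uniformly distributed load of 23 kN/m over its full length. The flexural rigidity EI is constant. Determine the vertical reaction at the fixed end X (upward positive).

R_X = 119.3 kN

Release the roller at Y. Primary structure: cantilever fixed at X.
Free-end deflection of the primary structure under the applied loading (downward +):
  point load 83.5 at a = 3: Pa²(3L − a)/(6EI) = 1503/EI
  UDL 23: wL⁴/(8EI) = 1797/EI
  δ_0 = 3300/EI
Tip deflection under a unit load at Y: L³/(3EI) = 41.67/EI.
The prop prevents deflection at Y: R_Y = δ_0/δ_{YY} = 3300/41.67 = 79.2 kN.
Vertical equilibrium: R_X = ΣP − R_Y = 198.5 − 79.2 = 119.3 kN.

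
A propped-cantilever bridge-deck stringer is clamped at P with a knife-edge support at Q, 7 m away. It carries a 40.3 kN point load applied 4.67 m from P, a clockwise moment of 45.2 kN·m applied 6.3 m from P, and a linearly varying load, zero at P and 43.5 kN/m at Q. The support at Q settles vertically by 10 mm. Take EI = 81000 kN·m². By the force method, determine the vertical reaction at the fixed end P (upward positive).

Release the roller at Q. Primary structure: cantilever fixed at P.
Free-end deflection of the primary structure under the applied loading (downward +):
  point load 40.3 at a = 4.67: Pa²(3L − a)/(6EI) = 2392/EI
  clockwise couple 45.2 at a = 6.3: M₀a(2L − a)/(2EI) = 1096/EI
  triangular load, peak 43.5 at the free end: 11w₀L⁴/(120EI) = 9574/EI
  δ_0 = 13062/EI
Flexibility coefficient — unit upward force at Q: δ_{QQ} = L³/(3EI) = 114.3/EI.
With EI = 81000 kN·m²: δ_0 = 0.16126 m and δ_{QQ} = 0.001412 m/kN.
Compatibility — the beam at Q must follow the support down by 0.01 m: δ_0 − R_Q·δ_{QQ} = 0.01, so R_Q = (0.16126 − 0.01)/0.001412 = 107.2 kN.
Vertical equilibrium: R_P = ΣP − R_Q = 192.6 − 107.2 = 85.39 kN.

R_P = 85.39 kN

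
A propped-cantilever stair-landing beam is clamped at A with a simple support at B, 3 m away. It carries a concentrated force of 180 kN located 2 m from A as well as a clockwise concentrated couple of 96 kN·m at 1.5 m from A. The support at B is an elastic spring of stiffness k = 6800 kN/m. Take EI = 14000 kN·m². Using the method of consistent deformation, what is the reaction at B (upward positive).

R_B = 105.3 kN

Release the roller at B. Primary structure: cantilever fixed at A.
Free-end deflection of the primary structure under the applied loading (downward +):
  point load 180 at a = 2: Pa²(3L − a)/(6EI) = 840/EI
  clockwise couple 96 at a = 1.5: M₀a(2L − a)/(2EI) = 324/EI
  δ_0 = 1164/EI
Tip deflection under a unit load at B: L³/(3EI) = 9/EI.
With EI = 14000 kN·m²: δ_0 = 0.083143 m and δ_{BB} = 0.000643 m/kN.
Compatibility — the spring shortens by R_B/k under the reaction it provides: δ_0 − R_B·δ_{BB} = R_B/k. With 1/k = 0.000147 m/kN, R_B = δ_0 / (δ_{BB} + 1/k) = 0.083143 / (0.000643 + 0.000147) = 105.3 kN.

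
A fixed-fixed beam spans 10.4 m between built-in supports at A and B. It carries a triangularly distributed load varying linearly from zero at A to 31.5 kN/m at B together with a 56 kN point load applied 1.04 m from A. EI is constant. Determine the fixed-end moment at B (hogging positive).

M_B = 175.6 kN·m

Release both end moments; the primary structure is a simply-supported span AB with redundants M_A and M_B.
Simple-span end rotations at A and B under the given loads:
  at A: triangular load, peak 31.5: 7w₀L³/(360EI) = 689/EI
  at B: triangular load, peak 31.5: w₀L³/(45EI) = 787.4/EI
  at A: point load 56 at a = 1.04: Pab(L + b)/(6LEI) = 172.6/EI
  at B: point load 56 at a = 1.04: Pab(L + a)/(6LEI) = 99.94/EI
  θ_A0 = 861.6/EI,  θ_B0 = 887.3/EI
Flexibility coefficients: a unit moment at one end gives L/(3EI) there and L/(6EI) at the far end, so f₁₁ = f₂₂ = 3.467/EI and f₁₂ = f₂₁ = 1.733/EI.
Compatibility — zero rotation at each built-in end:
  3.467 M_A + 1.733 M_B = 861.6
  1.733 M_A + 3.467 M_B = 887.3
Solving the pair gives M_A = 160.7 kN·m and M_B = 175.6 kN·m (hogging).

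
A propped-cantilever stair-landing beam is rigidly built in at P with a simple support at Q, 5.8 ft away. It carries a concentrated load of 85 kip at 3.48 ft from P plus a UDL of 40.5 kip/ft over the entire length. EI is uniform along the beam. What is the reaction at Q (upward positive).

Release the roller at Q. Primary structure: cantilever fixed at P.
Primary-structure tip deflection at Q by superposition:
  point load 85 at a = 3.48: Pa²(3L − a)/(6EI) = 2388/EI
  UDL 40.5: wL⁴/(8EI) = 5729/EI
  δ_0 = 8117/EI
Flexibility coefficient — unit upward force at Q: δ_{QQ} = L³/(3EI) = 65.04/EI.
The prop prevents deflection at Q: R_Q = δ_0/δ_{QQ} = 8117/65.04 = 124.8 kip.

R_Q = 124.8 kip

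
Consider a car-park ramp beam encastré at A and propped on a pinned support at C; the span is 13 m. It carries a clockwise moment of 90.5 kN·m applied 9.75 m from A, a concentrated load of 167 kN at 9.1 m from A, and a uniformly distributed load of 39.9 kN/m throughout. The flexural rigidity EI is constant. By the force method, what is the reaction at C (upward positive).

Remove the prop at C; the released (primary) structure is a cantilever built in at A.
Free-end deflection of the primary structure under the applied loading (downward +):
  clockwise couple 90.5 at a = 9.75: M₀a(2L − a)/(2EI) = 7169/EI
  point load 167 at a = 9.1: Pa²(3L − a)/(6EI) = 68916/EI
  UDL 39.9: wL⁴/(8EI) = 142448/EI
  δ_0 = 218533/EI
Flexibility coefficient — unit upward force at C: δ_{CC} = L³/(3EI) = 732.3/EI.
Compatibility at C: δ_0 − R_C·δ_{CC} = 0, so R_C = 218533/732.3 = 298.4 kN.

R_C = 298.4 kN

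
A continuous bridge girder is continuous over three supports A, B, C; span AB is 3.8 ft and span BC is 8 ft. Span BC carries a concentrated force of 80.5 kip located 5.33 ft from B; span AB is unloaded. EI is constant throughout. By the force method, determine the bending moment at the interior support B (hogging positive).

Insert a hinge at B; M_B is the redundant, and each span becomes simply supported.
End slopes at the hinge B, treating each span as simply supported:
  span BC: point load 80.5 at a = 5.33: Pab(L + b)/(6LEI) = 254.7/EI
  relative rotation θ_0 = (0 + 254.7)/EI = 254.7/EI
A unit hogging moment at B produces rotation L₁/(3EI) + L₂/(3EI) = 3.933/EI.
Compatibility: M_B·(L₁+L₂)/(3EI) = θ_0, giving M_B = 64.74 kip·ft (hogging).

M_B = 64.74 kip·ft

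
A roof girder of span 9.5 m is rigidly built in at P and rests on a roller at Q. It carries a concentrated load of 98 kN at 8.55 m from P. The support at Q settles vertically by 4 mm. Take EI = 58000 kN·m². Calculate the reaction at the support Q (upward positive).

Choose R_Q as the redundant. The primary structure is the cantilever fixed at P.
Deflection at Q on the released cantilever, summing each load's contribution:
  point load 98 at a = 8.55: Pa²(3L − a)/(6EI) = 23820/EI
Flexibility coefficient — unit upward force at Q: δ_{QQ} = L³/(3EI) = 285.8/EI.
With EI = 58000 kN·m²: δ_0 = 0.4107 m and δ_{QQ} = 0.004927 m/kN.
Compatibility — the beam at Q must follow the support down by 0.004 m: δ_0 − R_Q·δ_{QQ} = 0.004, so R_Q = (0.4107 − 0.004)/0.004927 = 82.54 kN.

R_Q = 82.54 kN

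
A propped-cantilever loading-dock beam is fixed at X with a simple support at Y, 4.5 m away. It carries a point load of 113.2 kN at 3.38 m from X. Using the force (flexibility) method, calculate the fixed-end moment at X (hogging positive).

M_X = 59.47 kN·m

Choose R_Y as the redundant. The primary structure is the cantilever fixed at X.
Deflection at Y on the released cantilever, summing each load's contribution:
  point load 113.2 at a = 3.38: Pa²(3L − a)/(6EI) = 2181/EI
Flexibility coefficient — unit upward force at Y: δ_{YY} = L³/(3EI) = 30.38/EI.
Compatibility at Y: δ_0 − R_Y·δ_{YY} = 0, so R_Y = 2181/30.38 = 71.81 kN.
Moment equilibrium about X: M_X = Σ(load moments about X) − R_Y·L = 382.6 − 71.81×4.5 = 59.47 kN·m.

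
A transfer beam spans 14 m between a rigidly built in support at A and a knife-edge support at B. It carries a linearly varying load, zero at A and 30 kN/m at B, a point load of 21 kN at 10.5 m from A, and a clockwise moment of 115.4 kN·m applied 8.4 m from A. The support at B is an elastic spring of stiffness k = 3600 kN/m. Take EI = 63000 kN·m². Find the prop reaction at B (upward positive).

R_B = 136.6 kN

Release the roller at B. Primary structure: cantilever fixed at A.
Free-end deflection of the primary structure under the applied loading (downward +):
  triangular load, peak 30 at the free end: 11w₀L⁴/(120EI) = 105644/EI
  point load 21 at a = 10.5: Pa²(3L − a)/(6EI) = 12155/EI
  clockwise couple 115.4 at a = 8.4: M₀a(2L − a)/(2EI) = 9500/EI
  δ_0 = 127299/EI
Flexibility coefficient — unit upward force at B: δ_{BB} = L³/(3EI) = 914.7/EI.
With EI = 63000 kN·m²: δ_0 = 2.0206 m and δ_{BB} = 0.014519 m/kN.
Compatibility — the spring shortens by R_B/k under the reaction it provides: δ_0 − R_B·δ_{BB} = R_B/k. With 1/k = 0.000278 m/kN, R_B = δ_0 / (δ_{BB} + 1/k) = 2.0206 / (0.014519 + 0.000278) = 136.6 kN.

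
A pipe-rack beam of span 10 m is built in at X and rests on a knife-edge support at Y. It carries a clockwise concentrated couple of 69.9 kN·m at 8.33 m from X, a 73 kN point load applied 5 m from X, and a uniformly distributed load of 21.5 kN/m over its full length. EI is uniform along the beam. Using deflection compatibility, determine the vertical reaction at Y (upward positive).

Choose R_Y as the redundant. The primary structure is the cantilever fixed at X.
Free-end deflection of the primary structure under the applied loading (downward +):
  clockwise couple 69.9 at a = 8.33: M₀a(2L − a)/(2EI) = 3398/EI
  point load 73 at a = 5: Pa²(3L − a)/(6EI) = 7604/EI
  UDL 21.5: wL⁴/(8EI) = 26875/EI
  δ_0 = 37877/EI
Tip deflection under a unit load at Y: L³/(3EI) = 333.3/EI.
The prop prevents deflection at Y: R_Y = δ_0/δ_{YY} = 37877/333.3 = 113.6 kN.

R_Y = 113.6 kN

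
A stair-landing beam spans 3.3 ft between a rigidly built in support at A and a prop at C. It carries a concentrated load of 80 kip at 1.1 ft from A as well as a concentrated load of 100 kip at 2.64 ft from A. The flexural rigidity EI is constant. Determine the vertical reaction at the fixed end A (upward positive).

R_A = 97.75 kip

Choose R_C as the redundant. The primary structure is the cantilever fixed at A.
Downward deflection at the released point C due to the loads:
  point load 80 at a = 1.1: Pa²(3L − a)/(6EI) = 142/EI
  point load 100 at a = 2.64: Pa²(3L − a)/(6EI) = 843.3/EI
  δ_0 = 985.3/EI
Tip deflection under a unit load at C: L³/(3EI) = 11.98/EI.
Compatibility at C: δ_0 − R_C·δ_{CC} = 0, so R_C = 985.3/11.98 = 82.25 kip.
Vertical equilibrium: R_A = ΣP − R_C = 180 − 82.25 = 97.75 kip.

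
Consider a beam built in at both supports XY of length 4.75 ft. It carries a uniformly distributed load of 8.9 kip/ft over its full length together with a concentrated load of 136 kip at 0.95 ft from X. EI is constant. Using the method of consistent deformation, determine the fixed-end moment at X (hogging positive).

Take the two fixed-end moments M_X, M_Y as redundants; the released structure is the simple span XY.
Simple-span end rotations at X and Y under the given loads:
  at X: UDL 8.9: wL³/(24EI) = 39.74/EI
  at Y: UDL 8.9: wL³/(24EI) = 39.74/EI
  at X: point load 136 at a = 0.95: Pab(L + b)/(6LEI) = 147.3/EI
  at Y: point load 136 at a = 0.95: Pab(L + a)/(6LEI) = 98.19/EI
  θ_X0 = 187/EI,  θ_Y0 = 137.9/EI
Flexibility coefficients: a unit moment at one end gives L/(3EI) there and L/(6EI) at the far end, so f₁₁ = f₂₂ = 1.583/EI and f₁₂ = f₂₁ = 0.7917/EI.
Compatibility — zero rotation at each built-in end:
  1.583 M_X + 0.7917 M_Y = 187
  0.7917 M_X + 1.583 M_Y = 137.9
Solving the pair gives M_X = 99.42 kip·ft and M_Y = 37.41 kip·ft (hogging).

M_X = 99.42 kip·ft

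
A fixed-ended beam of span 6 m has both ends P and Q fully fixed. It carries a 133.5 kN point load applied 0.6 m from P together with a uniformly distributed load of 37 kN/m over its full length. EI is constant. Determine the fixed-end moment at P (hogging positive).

M_P = 175.9 kN·m

Release both end moments; the primary structure is a simply-supported span PQ with redundants M_P and M_Q.
On the primary (simply-supported) span, the end slopes from the loading are:
  at P: point load 133.5 at a = 0.6: Pab(L + b)/(6LEI) = 137/EI
  at Q: point load 133.5 at a = 0.6: Pab(L + a)/(6LEI) = 79.3/EI
  at P: UDL 37: wL³/(24EI) = 333/EI
  at Q: UDL 37: wL³/(24EI) = 333/EI
  θ_P0 = 470/EI,  θ_Q0 = 412.3/EI
Flexibility coefficients: a unit moment at one end gives L/(3EI) there and L/(6EI) at the far end, so f₁₁ = f₂₂ = 2/EI and f₁₂ = f₂₁ = 1/EI.
Compatibility — zero rotation at each built-in end:
  2 M_P + 1 M_Q = 470
  1 M_P + 2 M_Q = 412.3
Solving the pair gives M_P = 175.9 kN·m and M_Q = 118.2 kN·m (hogging).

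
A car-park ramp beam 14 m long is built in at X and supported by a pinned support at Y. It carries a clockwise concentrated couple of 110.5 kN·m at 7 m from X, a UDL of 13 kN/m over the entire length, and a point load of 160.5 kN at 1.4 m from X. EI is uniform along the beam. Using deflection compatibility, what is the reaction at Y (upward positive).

R_Y = 79.46 kN

Choose R_Y as the redundant. The primary structure is the cantilever fixed at X.
Free-end deflection of the primary structure under the applied loading (downward +):
  clockwise couple 110.5 at a = 7: M₀a(2L − a)/(2EI) = 8122/EI
  UDL 13: wL⁴/(8EI) = 62426/EI
  point load 160.5 at a = 1.4: Pa²(3L − a)/(6EI) = 2129/EI
  δ_0 = 72676/EI
Flexibility coefficient — unit upward force at Y: δ_{YY} = L³/(3EI) = 914.7/EI.
Compatibility at Y: δ_0 − R_Y·δ_{YY} = 0, so R_Y = 72676/914.7 = 79.46 kN.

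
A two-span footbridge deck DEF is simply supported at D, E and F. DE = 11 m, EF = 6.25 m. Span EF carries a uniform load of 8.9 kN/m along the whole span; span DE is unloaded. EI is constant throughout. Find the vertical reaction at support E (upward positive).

Take M_E as the redundant. Released structure: two simple spans DE and EF with a hinge at E.
End slopes at the hinge E, treating each span as simply supported:
  span EF: UDL 8.9: wL³/(24EI) = 90.54/EI
  relative rotation θ_0 = (0 + 90.54)/EI = 90.54/EI
A unit hogging moment at E produces rotation L₁/(3EI) + L₂/(3EI) = 5.75/EI.
Slope continuity at E: θ_0 = M_E·5.75/EI, so M_E = 90.54/5.75 = 15.75 kN·m (hogging).
Span DE, ΣM about D with M_E applied at E: R_E^{DE}·11 = 0 + 15.75, so R_E^{DE} = 1.431 kN and R_D = 0 − 1.431 = -1.431 kN.
Span EF, ΣM about F: R_E^{EF}·6.25 = 173.8 + 15.75, so R_E^{EF} = 30.33 kN and R_F = 55.62 − 30.33 = 25.29 kN.
R_E = 1.431 + 30.33 = 31.76 kN.

R_E = 31.76 kN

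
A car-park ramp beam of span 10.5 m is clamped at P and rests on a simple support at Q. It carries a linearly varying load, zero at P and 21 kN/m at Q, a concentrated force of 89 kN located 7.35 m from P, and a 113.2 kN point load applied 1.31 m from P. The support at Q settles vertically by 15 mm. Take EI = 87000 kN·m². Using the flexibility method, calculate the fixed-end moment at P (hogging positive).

Release the roller at Q. Primary structure: cantilever fixed at P.
Free-end deflection of the primary structure under the applied loading (downward +):
  triangular load, peak 21 at the free end: 11w₀L⁴/(120EI) = 23398/EI
  point load 89 at a = 7.35: Pa²(3L − a)/(6EI) = 19352/EI
  point load 113.2 at a = 1.31: Pa²(3L − a)/(6EI) = 977.5/EI
  δ_0 = 43728/EI
Tip deflection under a unit load at Q: L³/(3EI) = 385.9/EI.
With EI = 87000 kN·m²: δ_0 = 0.50262 m and δ_{QQ} = 0.004435 m/kN.
Compatibility — the beam at Q must follow the support down by 0.015 m: δ_0 − R_Q·δ_{QQ} = 0.015, so R_Q = (0.50262 − 0.015)/0.004435 = 109.9 kN.
Moment equilibrium about P: M_P = Σ(load moments about P) − R_Q·L = 1574 − 109.9×10.5 = 419.8 kN·m.

M_P = 419.8 kN·m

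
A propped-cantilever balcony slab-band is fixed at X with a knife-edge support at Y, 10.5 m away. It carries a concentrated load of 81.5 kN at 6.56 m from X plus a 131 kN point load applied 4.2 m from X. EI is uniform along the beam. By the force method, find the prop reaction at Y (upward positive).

R_Y = 65.03 kN

Release the roller at Y. Primary structure: cantilever fixed at X.
Free-end deflection of the primary structure under the applied loading (downward +):
  point load 81.5 at a = 6.56: Pa²(3L − a)/(6EI) = 14578/EI
  point load 131 at a = 4.2: Pa²(3L − a)/(6EI) = 10514/EI
  δ_0 = 25093/EI
Flexibility coefficient — unit upward force at Y: δ_{YY} = L³/(3EI) = 385.9/EI.
Compatibility at Y: δ_0 − R_Y·δ_{YY} = 0, so R_Y = 25093/385.9 = 65.03 kN.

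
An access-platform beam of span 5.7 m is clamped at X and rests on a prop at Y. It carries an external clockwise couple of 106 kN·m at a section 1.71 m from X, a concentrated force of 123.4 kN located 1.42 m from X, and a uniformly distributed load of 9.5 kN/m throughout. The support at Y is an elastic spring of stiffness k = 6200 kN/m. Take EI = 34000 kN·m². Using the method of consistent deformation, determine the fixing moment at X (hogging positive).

Remove the prop at Y; the released (primary) structure is a cantilever built in at X.
Free-end deflection of the primary structure under the applied loading (downward +):
  clockwise couple 106 at a = 1.71: M₀a(2L − a)/(2EI) = 878.2/EI
  point load 123.4 at a = 1.42: Pa²(3L − a)/(6EI) = 650.3/EI
  UDL 9.5: wL⁴/(8EI) = 1254/EI
  δ_0 = 2782/EI
Tip deflection under a unit load at Y: L³/(3EI) = 61.73/EI.
With EI = 34000 kN·m²: δ_0 = 0.081823 m and δ_{YY} = 0.001816 m/kN.
Compatibility — the spring shortens by R_Y/k under the reaction it provides: δ_0 − R_Y·δ_{YY} = R_Y/k. With 1/k = 0.000161 m/kN, R_Y = δ_0 / (δ_{YY} + 1/k) = 0.081823 / (0.001816 + 0.000161) = 41.39 kN.
Moment equilibrium about X: M_X = Σ(load moments about X) − R_Y·L = 435.6 − 41.39×5.7 = 199.6 kN·m.

M_X = 199.6 kN·m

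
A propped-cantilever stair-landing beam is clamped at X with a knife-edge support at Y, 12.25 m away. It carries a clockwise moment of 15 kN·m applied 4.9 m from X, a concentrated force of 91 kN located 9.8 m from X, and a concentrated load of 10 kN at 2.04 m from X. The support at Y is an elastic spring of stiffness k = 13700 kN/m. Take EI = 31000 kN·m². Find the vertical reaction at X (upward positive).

R_X = 35.61 kN

Remove the prop at Y; the released (primary) structure is a cantilever built in at X.
Primary-structure tip deflection at Y by superposition:
  clockwise couple 15 at a = 4.9: M₀a(2L − a)/(2EI) = 720.3/EI
  point load 91 at a = 9.8: Pa²(3L − a)/(6EI) = 39256/EI
  point load 10 at a = 2.04: Pa²(3L − a)/(6EI) = 240.7/EI
  δ_0 = 40217/EI
Flexibility coefficient — unit upward force at Y: δ_{YY} = L³/(3EI) = 612.8/EI.
With EI = 31000 kN·m²: δ_0 = 1.2973 m and δ_{YY} = 0.019766 m/kN.
Compatibility — the spring shortens by R_Y/k under the reaction it provides: δ_0 − R_Y·δ_{YY} = R_Y/k. With 1/k = 0.000073 m/kN, R_Y = δ_0 / (δ_{YY} + 1/k) = 1.2973 / (0.019766 + 0.000073) = 65.39 kN.
Vertical equilibrium: R_X = ΣP − R_Y = 101 − 65.39 = 35.61 kN.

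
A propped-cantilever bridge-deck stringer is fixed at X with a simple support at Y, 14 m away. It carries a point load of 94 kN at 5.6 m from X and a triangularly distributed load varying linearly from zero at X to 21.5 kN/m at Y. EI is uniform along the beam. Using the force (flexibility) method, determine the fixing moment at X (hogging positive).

M_X = 498.5 kN·m

Remove the prop at Y; the released (primary) structure is a cantilever built in at X.
Free-end deflection of the primary structure under the applied loading (downward +):
  point load 94 at a = 5.6: Pa²(3L − a)/(6EI) = 17884/EI
  triangular load, peak 21.5 at the free end: 11w₀L⁴/(120EI) = 75712/EI
  δ_0 = 93595/EI
Flexibility coefficient — unit upward force at Y: δ_{YY} = L³/(3EI) = 914.7/EI.
The prop prevents deflection at Y: R_Y = δ_0/δ_{YY} = 93595/914.7 = 102.3 kN.
Moment equilibrium about X: M_X = Σ(load moments about X) − R_Y·L = 1931 − 102.3×14 = 498.5 kN·m.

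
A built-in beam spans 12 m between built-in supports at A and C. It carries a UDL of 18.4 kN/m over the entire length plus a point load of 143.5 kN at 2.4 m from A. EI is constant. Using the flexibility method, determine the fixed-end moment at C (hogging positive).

M_C = 275.9 kN·m

Release both end moments; the primary structure is a simply-supported span AC with redundants M_A and M_C.
Simple-span end rotations at A and C under the given loads:
  at A: UDL 18.4: wL³/(24EI) = 1325/EI
  at C: UDL 18.4: wL³/(24EI) = 1325/EI
  at A: point load 143.5 at a = 2.4: Pab(L + b)/(6LEI) = 991.9/EI
  at C: point load 143.5 at a = 2.4: Pab(L + a)/(6LEI) = 661.2/EI
  θ_A0 = 2317/EI,  θ_C0 = 1986/EI
Flexibility coefficients: a unit moment at one end gives L/(3EI) there and L/(6EI) at the far end, so f₁₁ = f₂₂ = 4/EI and f₁₂ = f₂₁ = 2/EI.
Compatibility — zero rotation at each built-in end:
  4 M_A + 2 M_C = 2317
  2 M_A + 4 M_C = 1986
Solving the pair gives M_A = 441.2 kN·m and M_C = 275.9 kN·m (hogging).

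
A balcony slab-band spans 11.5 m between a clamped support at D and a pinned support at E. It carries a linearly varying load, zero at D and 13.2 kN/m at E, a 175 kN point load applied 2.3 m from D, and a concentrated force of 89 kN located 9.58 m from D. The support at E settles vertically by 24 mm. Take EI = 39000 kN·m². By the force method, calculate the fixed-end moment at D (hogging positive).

Choose R_E as the redundant. The primary structure is the cantilever fixed at D.
Primary-structure tip deflection at E by superposition:
  triangular load, peak 13.2 at the free end: 11w₀L⁴/(120EI) = 21163/EI
  point load 175 at a = 2.3: Pa²(3L − a)/(6EI) = 4968/EI
  point load 89 at a = 9.58: Pa²(3L − a)/(6EI) = 33925/EI
  δ_0 = 60056/EI
Flexibility coefficient — unit upward force at E: δ_{EE} = L³/(3EI) = 507/EI.
With EI = 39000 kN·m²: δ_0 = 1.5399 m and δ_{EE} = 0.012999 m/kN.
Compatibility — the beam at E must follow the support down by 0.024 m: δ_0 − R_E·δ_{EE} = 0.024, so R_E = (1.5399 − 0.024)/0.012999 = 116.6 kN.
Moment equilibrium about D: M_D = Σ(load moments about D) − R_E·L = 1837 − 116.6×11.5 = 495.9 kN·m.

M_D = 495.9 kN·m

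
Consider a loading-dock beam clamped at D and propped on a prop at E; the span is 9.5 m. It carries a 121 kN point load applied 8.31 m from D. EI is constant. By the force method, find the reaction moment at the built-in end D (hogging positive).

Choose R_E as the redundant. The primary structure is the cantilever fixed at D.
Downward deflection at the released point E due to the loads:
  point load 121 at a = 8.31: Pa²(3L − a)/(6EI) = 28117/EI
Flexibility coefficient — unit upward force at E: δ_{EE} = L³/(3EI) = 285.8/EI.
The prop prevents deflection at E: R_E = δ_0/δ_{EE} = 28117/285.8 = 98.38 kN.
Moment equilibrium about D: M_D = Σ(load moments about D) − R_E·L = 1006 − 98.38×9.5 = 70.87 kN·m.

M_D = 70.87 kN·m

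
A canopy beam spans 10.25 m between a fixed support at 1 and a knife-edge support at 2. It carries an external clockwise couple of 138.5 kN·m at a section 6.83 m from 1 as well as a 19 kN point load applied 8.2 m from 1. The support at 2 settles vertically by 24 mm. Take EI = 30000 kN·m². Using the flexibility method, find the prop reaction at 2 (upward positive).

R_2 = 29.38 kN

Choose R_2 as the redundant. The primary structure is the cantilever fixed at 1.
Free-end deflection of the primary structure under the applied loading (downward +):
  clockwise couple 138.5 at a = 6.83: M₀a(2L − a)/(2EI) = 6466/EI
  point load 19 at a = 8.2: Pa²(3L − a)/(6EI) = 4801/EI
  δ_0 = 11267/EI
Tip deflection under a unit load at 2: L³/(3EI) = 359/EI.
With EI = 30000 kN·m²: δ_0 = 0.37557 m and δ_{22} = 0.011965 m/kN.
Compatibility — the beam at 2 must follow the support down by 0.024 m: δ_0 − R_2·δ_{22} = 0.024, so R_2 = (0.37557 − 0.024)/0.011965 = 29.38 kN.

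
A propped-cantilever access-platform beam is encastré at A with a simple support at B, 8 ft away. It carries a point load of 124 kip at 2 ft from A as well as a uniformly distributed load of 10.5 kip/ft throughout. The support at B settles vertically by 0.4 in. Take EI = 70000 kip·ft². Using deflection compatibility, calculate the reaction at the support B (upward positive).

Release the roller at B. Primary structure: cantilever fixed at A.
Downward deflection at the released point B due to the loads:
  point load 124 at a = 2: Pa²(3L − a)/(6EI) = 1819/EI
  UDL 10.5: wL⁴/(8EI) = 5376/EI
  δ_0 = 7195/EI
Tip deflection under a unit load at B: L³/(3EI) = 170.7/EI.
With EI = 70000 kip·ft²: δ_0 = 0.10278 ft and δ_{BB} = 0.002438 ft/kip.
Compatibility — the beam at B must follow the support down by 0.03333 ft: δ_0 − R_B·δ_{BB} = 0.03333, so R_B = (0.10278 − 0.03333)/0.002438 = 28.48 kip.

R_B = 28.48 kip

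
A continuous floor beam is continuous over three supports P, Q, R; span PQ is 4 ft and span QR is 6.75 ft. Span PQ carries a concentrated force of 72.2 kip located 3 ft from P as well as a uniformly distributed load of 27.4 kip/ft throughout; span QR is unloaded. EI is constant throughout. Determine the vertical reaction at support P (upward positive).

Insert a hinge at Q; M_Q is the redundant, and each span becomes simply supported.
End slopes at the hinge Q, treating each span as simply supported:
  span PQ: point load 72.2 at a = 3: Pab(L + a)/(6LEI) = 63.17/EI
  span PQ: UDL 27.4: wL³/(24EI) = 73.07/EI
  relative rotation θ_0 = (136.2 + 0)/EI = 136.2/EI
A unit hogging moment at Q produces rotation L₁/(3EI) + L₂/(3EI) = 3.583/EI.
Slope continuity at Q: θ_0 = M_Q·3.583/EI, so M_Q = 136.2/3.583 = 38.02 kip·ft (hogging).
Span PQ, ΣM about P with M_Q applied at Q: R_Q^{PQ}·4 = 435.8 + 38.02, so R_Q^{PQ} = 118.5 kip and R_P = 181.8 − 118.5 = 63.34 kip.

R_P = 63.34 kip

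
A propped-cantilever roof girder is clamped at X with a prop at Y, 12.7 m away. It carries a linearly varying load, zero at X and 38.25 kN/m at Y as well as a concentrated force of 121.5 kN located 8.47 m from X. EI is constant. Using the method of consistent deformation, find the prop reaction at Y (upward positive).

R_Y = 196.6 kN

Take the reaction at Y as the redundant and release it; the primary structure is a cantilever fixed at X.
Free-end deflection of the primary structure under the applied loading (downward +):
  triangular load, peak 38.25 at the free end: 11w₀L⁴/(120EI) = 91213/EI
  point load 121.5 at a = 8.47: Pa²(3L − a)/(6EI) = 43045/EI
  δ_0 = 134258/EI
Tip deflection under a unit load at Y: L³/(3EI) = 682.8/EI.
The prop prevents deflection at Y: R_Y = δ_0/δ_{YY} = 134258/682.8 = 196.6 kN.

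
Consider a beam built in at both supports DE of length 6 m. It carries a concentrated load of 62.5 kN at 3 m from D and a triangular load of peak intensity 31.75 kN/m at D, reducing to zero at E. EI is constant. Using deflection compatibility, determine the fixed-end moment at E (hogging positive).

Take the two fixed-end moments M_D, M_E as redundants; the released structure is the simple span DE.
On the primary (simply-supported) span, the end slopes from the loading are:
  at D: point load 62.5 at a = 3: Pab(L + b)/(6LEI) = 140.6/EI
  at E: point load 62.5 at a = 3: Pab(L + a)/(6LEI) = 140.6/EI
  at D: triangular load, peak 31.75: w₀L³/(45EI) = 152.4/EI
  at E: triangular load, peak 31.75: 7w₀L³/(360EI) = 133.3/EI
  θ_D0 = 293/EI,  θ_E0 = 274/EI
Flexibility coefficients: a unit moment at one end gives L/(3EI) there and L/(6EI) at the far end, so f₁₁ = f₂₂ = 2/EI and f₁₂ = f₂₁ = 1/EI.
Compatibility — zero rotation at each built-in end:
  2 M_D + 1 M_E = 293
  1 M_D + 2 M_E = 274
Solving the pair gives M_D = 104 kN·m and M_E = 84.97 kN·m (hogging).

M_E = 84.97 kN·m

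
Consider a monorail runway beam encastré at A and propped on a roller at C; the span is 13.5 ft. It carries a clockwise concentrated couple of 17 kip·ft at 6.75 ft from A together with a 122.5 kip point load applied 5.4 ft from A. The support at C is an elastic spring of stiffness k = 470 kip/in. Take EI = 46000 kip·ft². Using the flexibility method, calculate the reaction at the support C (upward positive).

Remove the prop at C; the released (primary) structure is a cantilever built in at A.
Deflection at C on the released cantilever, summing each load's contribution:
  clockwise couple 17 at a = 6.75: M₀a(2L − a)/(2EI) = 1162/EI
  point load 122.5 at a = 5.4: Pa²(3L − a)/(6EI) = 20897/EI
  δ_0 = 22059/EI
Tip deflection under a unit load at C: L³/(3EI) = 820.1/EI.
With EI = 46000 kip·ft²: δ_0 = 0.47954 ft and δ_{CC} = 0.017829 ft/kip.
Compatibility — the spring shortens by R_C/k under the reaction it provides: δ_0 − R_C·δ_{CC} = R_C/k. With 1/k = 1/(470×12) ft/kip = 0.000177 ft/kip, R_C = δ_0 / (δ_{CC} + 1/k) = 0.47954 / (0.017829 + 0.000177) = 26.63 kip.

R_C = 26.63 kip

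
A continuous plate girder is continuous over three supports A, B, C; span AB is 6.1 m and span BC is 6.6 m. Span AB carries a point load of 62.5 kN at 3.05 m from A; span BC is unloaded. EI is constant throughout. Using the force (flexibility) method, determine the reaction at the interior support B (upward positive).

R_B = 42.08 kN

Release continuity at B by inserting a hinge; the redundant is the internal moment M_B. The primary structure is two simply-supported spans AB and BC.
End slopes at the hinge B, treating each span as simply supported:
  span AB: point load 62.5 at a = 3.05: Pab(L + a)/(6LEI) = 145.4/EI
  relative rotation θ_0 = (145.4 + 0)/EI = 145.4/EI
A unit hogging moment at B produces rotation L₁/(3EI) + L₂/(3EI) = 4.233/EI.
Compatibility: M_B·(L₁+L₂)/(3EI) = θ_0, giving M_B = 34.34 kN·m (hogging).
Span AB, ΣM about A with M_B applied at B: R_B^{AB}·6.1 = 190.6 + 34.34, so R_B^{AB} = 36.88 kN and R_A = 62.5 − 36.88 = 25.62 kN.
Span BC, ΣM about C: R_B^{BC}·6.6 = 0 + 34.34, so R_B^{BC} = 5.202 kN and R_C = 0 − 5.202 = -5.202 kN.
R_B = 36.88 + 5.202 = 42.08 kN.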